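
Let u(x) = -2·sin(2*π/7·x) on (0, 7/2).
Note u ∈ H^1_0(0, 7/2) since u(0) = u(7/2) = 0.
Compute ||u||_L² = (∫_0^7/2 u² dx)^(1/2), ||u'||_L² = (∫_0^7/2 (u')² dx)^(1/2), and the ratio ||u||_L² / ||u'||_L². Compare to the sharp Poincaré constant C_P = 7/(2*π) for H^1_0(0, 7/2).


||u||_L² / ||u'||_L² = 7/(2*π) = C_P.

u(x) = -2·sin(2*π/7·x), so u'(x) = -4*π*cos(2*π*x/7)/7.
Writing u(x) = A·sin(kπx/L) with A = -2 and k = 1, use ∫_0^L sin²(kπx/L) dx = L/2 and ∫_0^L cos²(kπx/L) dx = L/2.
u² = 4·sin²(2*π/7·x) and (u')² = 16*π^2/49·cos²(2*π/7·x), and each of sin², cos² integrates to L/2 = 7/4 over (0, 7/2).
∫_0^7/2 u² dx = 7, so ||u||_L² = sqrt(7).
∫_0^7/2 (u')² dx = 4*π^2/7, so ||u'||_L² = 2*sqrt(7)*π/7.
Ratio ||u||_L² / ||u'||_L² = 7/(2*π).
Sharp Poincaré constant on H^1_0(0, 7/2) is C_P = L/π = 7/(2*π), achieved by sin(2*π/7·x).
This is the k = 1 eigenfunction (up to amplitude), so the ratio equals the sharp Poincaré constant exactly.


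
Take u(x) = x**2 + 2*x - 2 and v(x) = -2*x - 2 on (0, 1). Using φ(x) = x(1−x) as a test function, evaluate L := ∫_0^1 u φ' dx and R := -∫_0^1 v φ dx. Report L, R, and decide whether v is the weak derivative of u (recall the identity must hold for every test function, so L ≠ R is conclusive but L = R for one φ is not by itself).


LHS = -1/2, RHS = 1/2. No, v is not the weak derivative of u.

u(x) = x**2 + 2*x - 2, classical derivative u'(x) = 2*x + 2.
φ(x) = x(1−x), so φ'(x) = 1 - 2*x.
Note φ(0) = φ(1) = 0, so the boundary term u·φ vanishes.
LHS = ∫_0^1 u(x) φ'(x) dx = ∫_0^1 (-2*x^3 - 3*x^2 + 6*x - 2) dx. Term by term:
  ∫_0^1 -2*x^3 dx = -1/2;  ∫_0^1 -3*x^2 dx = -1;  ∫_0^1 6*x dx = 3;
  ∫_0^1 -2 dx = -2.
Sum: -1/2 − 1 + 3 − 2 = -1/2.
So LHS = -1/2.
∫_0^1 v(x) φ(x) dx = ∫_0^1 (2*x^3 - 2*x) dx. Term by term:
  ∫_0^1 2*x^3 dx = 1/2;  ∫_0^1 -2*x dx = -1.
Sum: 1/2 − 1 = -1/2.
So RHS = -∫_0^1 v(x) φ(x) dx = 1/2.
LHS − RHS = -1 ≠ 0, so the identity fails.
(For a valid weak derivative the identity must hold for EVERY test function, in particular this one. The failure shows v is NOT the weak derivative of u.)
Correct weak derivative would be u'(x) = 2*x + 2.


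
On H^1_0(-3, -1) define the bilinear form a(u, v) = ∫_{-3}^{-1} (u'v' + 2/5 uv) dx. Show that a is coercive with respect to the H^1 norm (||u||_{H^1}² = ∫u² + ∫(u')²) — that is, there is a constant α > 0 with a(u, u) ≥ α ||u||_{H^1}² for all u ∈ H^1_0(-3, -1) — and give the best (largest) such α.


α = (8/5 + π^2)/(4 + π^2)

Coercivity of a(·,·) on H^1_0(-3, -1) means a(u, u) ≥ α ||u||_{H^1}² for every u ∈ H^1_0.
The interval has length L = 2, and Poincaré/coercivity depend only on L. Here a(u, u) = ∫(u')² + (2/5)·∫u².
Here 0 < c = 2/5 < 1. The condition a(u,u) ≥ α||u||_{H^1}² reads (1−α)∫(u')² ≥ (α−c)∫u². Any admissible α is ≤ 1 (rapidly oscillating u have ∫u²/∫(u')² → 0), and α = 1 would force 0 ≥ (1−c)∫u², impossible since c < 1; so 1−α > 0. By the sharp Poincaré inequality on H^1_0 of an interval of length L, ∫(u')² ≥ (π/L)²∫u² with equality for the first sine mode sin(π(x−x₀)/L) (x₀ the left endpoint), so the inequality holds for all u iff (1−α)(π/L)² ≥ α − c, i.e. α ≤ ((π/L)² + c)/((π/L)² + 1) = (1 + c(L/π)²)/(1 + (L/π)²). With (π/L)² = π^2/4 and c = 2/5, the largest admissible constant is α = ((π/L)² + c)/((π/L)² + 1).
Simplifying, α = (8/5 + π^2)/(4 + π^2).


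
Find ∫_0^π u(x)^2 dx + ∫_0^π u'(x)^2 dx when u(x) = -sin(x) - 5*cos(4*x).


||u||_{H^1(0,π)}^2 = -68/3 + 427*π/2

u'(x) = 20*sin(4*x) - cos(x).
Expand u² and (u')² and integrate term by term on (0, π), using: for integers n ≥ 1, ∫_0^π sin²(nx) dx = ∫_0^π cos²(nx) dx = π/2; for n ≠ n', ∫_0^π sin(nx)sin(n'x) dx = ∫_0^π cos(nx)cos(n'x) dx = 0; and by product-to-sum, ∫_0^π sin(nx)cos(n'x) dx = ½∫_0^π [sin((n+n')x) + sin((n−n')x)] dx, which is 0 when n+n' is even and 2n/(n²−n'²) when n+n' is odd (it need not vanish on (0, π)).
  u² squared terms: (-1)²·∫sin(x)² dx = 1·π/2 = π/2;  (-5)²·∫cos(4x)² dx = 25·π/2 = 25*π/2.
  u² cross terms: 2·(-1)·(-5)·∫sin(x)·cos(4x) dx = 10·(-2/15) = -4/3.
  So ∫_0^π u² dx = π/2 + 25*π/2 − 4/3 = -4/3 + 13*π.
  (u')² squared terms: (-1)²·∫cos(x)² dx = 1·π/2 = π/2;  (20)²·∫sin(4x)² dx = 400·π/2 = 200*π.
  (u')² cross terms: 2·(-1)·(20)·∫cos(x)·sin(4x) dx = -40·(8/15) = -64/3.
  So ∫_0^π (u')² dx = π/2 + 200*π − 64/3 = -64/3 + 401*π/2.
||u||_{H^1}^2 = (-4/3 + 13*π) + (-64/3 + 401*π/2) = -68/3 + 427*π/2.


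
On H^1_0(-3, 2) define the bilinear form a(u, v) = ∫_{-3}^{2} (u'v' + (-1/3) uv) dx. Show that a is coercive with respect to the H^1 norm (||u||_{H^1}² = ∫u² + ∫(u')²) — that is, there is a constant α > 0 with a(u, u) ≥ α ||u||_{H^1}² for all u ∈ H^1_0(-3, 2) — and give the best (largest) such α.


α = (-25/3 + π^2)/(π^2 + 25)

Coercivity of a(·,·) on H^1_0(-3, 2) means a(u, u) ≥ α ||u||_{H^1}² for every u ∈ H^1_0.
The interval has length L = 5, and Poincaré/coercivity depend only on L. Here a(u, u) = ∫(u')² + (-1/3)·∫u².
Here c = -1/3 < 0 with |c| < (π/L)² = π^2/25, so coercivity still holds. The condition a(u,u) ≥ α||u||_{H^1}² reads (1−α)∫(u')² ≥ (α−c)∫u². Any admissible α is ≤ 1 (rapidly oscillating u have ∫u²/∫(u')² → 0), and α = 1 would force 0 ≥ (1−c)∫u², impossible since c < 1; so 1−α > 0. By the sharp Poincaré inequality on H^1_0 of an interval of length L, ∫(u')² ≥ (π/L)²∫u² with equality for the first sine mode sin(π(x−x₀)/L) (x₀ the left endpoint), so the inequality holds for all u iff (1−α)(π/L)² ≥ α − c, i.e. α ≤ ((π/L)² + c)/((π/L)² + 1) = (1 + c(L/π)²)/(1 + (L/π)²). (Direct route, valid since c ≤ 0: Poincaré gives c∫u² ≥ c(L/π)²∫(u')², so a(u,u) ≥ (1 + c(L/π)²)∫(u')², while ||u||_{H^1}² ≤ (1 + (L/π)²)∫(u')²; dividing yields the same α.) With (π/L)² = π^2/25 and c = -1/3, the largest admissible constant is α = ((π/L)² + c)/((π/L)² + 1).
Simplifying, α = (-25/3 + π^2)/(π^2 + 25).


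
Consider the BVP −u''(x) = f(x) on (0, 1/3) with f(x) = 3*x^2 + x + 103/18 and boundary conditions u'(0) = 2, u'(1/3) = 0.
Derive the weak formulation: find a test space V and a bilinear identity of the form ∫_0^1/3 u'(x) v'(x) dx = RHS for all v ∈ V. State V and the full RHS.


V = H^1(0, 1/3) (v unrestricted at boundary; u is determined up to an additive constant); weak form: ∫_0^1/3 u'v' dx = ∫_0^1/3 (3*x^2 + x + 103/18) v dx − 2·v(0) for all v ∈ V.

Multiply both sides by a test function v and integrate from 0 to 1/3:
  ∫_0^1/3 −u''(x) v(x) dx = ∫_0^1/3 f(x) v(x) dx.
Integrate the LHS by parts once:
  ∫_0^1/3 −u'' v dx = −[u'(x) v(x)]_0^1/3 + ∫_0^1/3 u'(x) v'(x) dx.
Thus ∫_0^1/3 u'(x) v'(x) dx = ∫_0^1/3 f(x) v(x) dx + [u'(x) v(x)]_0^1/3.
Choose V so that boundary terms are either known or forced to vanish.
u has inhomogeneous Neumann u'(0) = 2, u'(1/3) = 0. [u' v]_0^1/3 = (0)·v(1/3) − (2)·v(0) = − 2·v(0). Take V = H^1(0, 1/3); boundary term becomes part of RHS.
Weak formulation: find u (satisfying any essential BC) such that ∫_0^1/3 u'(x) v'(x) dx = ∫_0^1/3 f v dx − 2·v(0) for all v ∈ V (Neumann data are natural BCs: they enter the RHS as boundary terms).
Substituting f(x) = 3*x^2 + x + 103/18, the right-hand side is ∫_0^1/3 (3*x^2 + x + 103/18) v dx − 2·v(0).
Compatibility check (pure Neumann): taking v ≡ 1 ∈ V gives 0 = ∫_0^1/3 f dx + (0) − (2), i.e. ∫_0^1/3 f dx must equal u'(0) − u'(1/3) = 2. Indeed ∫_0^1/3 (3*x^2 + x + 103/18) dx = 2, so the data are compatible. The solution is then unique only up to an additive constant (fix it e.g. by requiring ∫_0^1/3 u dx = 0).


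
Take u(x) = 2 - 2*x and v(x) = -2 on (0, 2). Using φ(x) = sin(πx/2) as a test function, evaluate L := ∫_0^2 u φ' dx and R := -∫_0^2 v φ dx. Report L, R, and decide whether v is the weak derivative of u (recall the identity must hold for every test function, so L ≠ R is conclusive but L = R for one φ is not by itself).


LHS = 8/π, RHS = 8/π. Yes, v = u' weakly.

u(x) = 2 - 2*x, classical derivative u'(x) = -2.
φ(x) = sin(πx/2), so φ'(x) = π*cos(π*x/2)/2.
Note φ(0) = φ(2) = 0, so the boundary term u·φ vanishes.
LHS = ∫_0^2 u(x) φ'(x) dx = ∫_0^2 (-π*x*cos(π*x/2) + π*cos(π*x/2)) dx. Term by term:
  ∫_0^2 π*cos(π*x/2) dx = 0;  ∫_0^2 -π*x*cos(π*x/2) dx = 8/π.
Sum: 0 + 8/π = 8/π.
So LHS = 8/π.
∫_0^2 v(x) φ(x) dx = ∫_0^2 (-2*sin(π*x/2)) dx. Term by term:
  ∫_0^2 -2*sin(π*x/2) dx = -8/π.
So RHS = -∫_0^2 v(x) φ(x) dx = 8/π.
LHS = RHS, so the identity holds for this test φ.
Moreover u is smooth here and v(x) = u'(x) = -2 pointwise, so the identity holds for every test function. Hence v is the weak derivative of u.


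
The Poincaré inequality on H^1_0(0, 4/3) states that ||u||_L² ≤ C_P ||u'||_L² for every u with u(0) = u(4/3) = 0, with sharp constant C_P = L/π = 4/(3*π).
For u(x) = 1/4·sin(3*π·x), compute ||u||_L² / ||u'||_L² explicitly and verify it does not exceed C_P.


||u||_L² / ||u'||_L² = 1/(3*π) < C_P = 4/(3*π).

u(x) = 1/4·sin(3*π·x), so u'(x) = 3*π*cos(3*π*x)/4.
Writing u(x) = A·sin(kπx/L) with A = 1/4 and k = 4, use ∫_0^L sin²(kπx/L) dx = L/2 and ∫_0^L cos²(kπx/L) dx = L/2.
u² = 1/16·sin²(3*π·x) and (u')² = 9*π^2/16·cos²(3*π·x), and each of sin², cos² integrates to L/2 = 2/3 over (0, 4/3).
∫_0^4/3 u² dx = 1/24, so ||u||_L² = sqrt(6)/12.
∫_0^4/3 (u')² dx = 3*π^2/8, so ||u'||_L² = sqrt(6)*π/4.
Ratio ||u||_L² / ||u'||_L² = 1/(3*π).
Sharp Poincaré constant on H^1_0(0, 4/3) is C_P = L/π = 4/(3*π), achieved by sin(3*π/4·x).
This is the k = 4 harmonic; the ratio L/(kπ) is strictly less than C_P = L/π, consistent with the sharp inequality ||u||_L² ≤ C_P ||u'||_L².


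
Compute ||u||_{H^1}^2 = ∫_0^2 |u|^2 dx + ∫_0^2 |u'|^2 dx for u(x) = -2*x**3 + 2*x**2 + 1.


||u||_{H^1}^2 = 638/7

The H^1 norm (squared) on an interval (0, L) is
  ||u||_{H^1}^2 = ∫_0^L u(x)^2 dx + ∫_0^L u'(x)^2 dx.
Compute u'(x) = -6*x**2 + 4*x.
Then u(x)^2 = 4*x**6 - 8*x**5 + 4*x**4 - 4*x**3 + 4*x**2 + 1 and u'(x)^2 = 36*x**4 - 48*x**3 + 16*x**2.
Integrate each monomial from 0 to 2 using ∫_0^2 c·x^n dx = c·2^(n+1)/(n+1):
  ∫_0^2 u(x)^2 dx = ∫_0^2 (4*x^6 - 8*x^5 + 4*x^4 - 4*x^3 + 4*x^2 + 1) dx. Term by term:
    ∫_0^2 4*x^6 dx = 512/7;  ∫_0^2 -8*x^5 dx = -256/3;  ∫_0^2 4*x^4 dx = 128/5;
    ∫_0^2 -4*x^3 dx = -16;  ∫_0^2 4*x^2 dx = 32/3;  ∫_0^2 1 dx = 2.
  Sum: 512/7 − 256/3 + 128/5 − 16 + 32/3 + 2 = 1058/105.
  ∫_0^2 u'(x)^2 dx = ∫_0^2 (36*x^4 - 48*x^3 + 16*x^2) dx. Term by term:
    ∫_0^2 36*x^4 dx = 1152/5;  ∫_0^2 -48*x^3 dx = -192;  ∫_0^2 16*x^2 dx = 128/3.
  Sum: 1152/5 − 192 + 128/3 = 1216/15.
Adding: ||u||_{H^1}^2 = 1058/105 + 1216/15 = 638/7.


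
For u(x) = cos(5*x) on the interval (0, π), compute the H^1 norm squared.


||u||_{H^1(0,π)}^2 = 13*π

u'(x) = -5*sin(5*x).
Expand u² and (u')² and integrate term by term on (0, π), using: for integers n ≥ 1, ∫_0^π sin²(nx) dx = ∫_0^π cos²(nx) dx = π/2; for n ≠ n', ∫_0^π sin(nx)sin(n'x) dx = ∫_0^π cos(nx)cos(n'x) dx = 0; and by product-to-sum, ∫_0^π sin(nx)cos(n'x) dx = ½∫_0^π [sin((n+n')x) + sin((n−n')x)] dx, which is 0 when n+n' is even and 2n/(n²−n'²) when n+n' is odd (it need not vanish on (0, π)).
  u² squared terms: (1)²·∫cos(5x)² dx = 1·π/2 = π/2.
  So ∫_0^π u² dx = π/2.
  (u')² squared terms: (-5)²·∫sin(5x)² dx = 25·π/2 = 25*π/2.
  So ∫_0^π (u')² dx = 25*π/2.
||u||_{H^1}^2 = (π/2) + (25*π/2) = 13*π.


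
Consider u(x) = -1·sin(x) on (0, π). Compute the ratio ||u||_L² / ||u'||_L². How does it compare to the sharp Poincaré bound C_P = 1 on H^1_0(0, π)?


||u||_L² / ||u'||_L² = 1 = C_P.

u(x) = -1·sin(x), so u'(x) = -cos(x).
Writing u(x) = A·sin(kπx/L) with A = -1 and k = 1, use ∫_0^L sin²(kπx/L) dx = L/2 and ∫_0^L cos²(kπx/L) dx = L/2.
u² = 1·sin²(x) and (u')² = 1·cos²(x), and each of sin², cos² integrates to L/2 = π/2 over (0, π).
∫_0^π u² dx = π/2, so ||u||_L² = sqrt(2)*sqrt(π)/2.
∫_0^π (u')² dx = π/2, so ||u'||_L² = sqrt(2)*sqrt(π)/2.
Ratio ||u||_L² / ||u'||_L² = 1.
Sharp Poincaré constant on H^1_0(0, π) is C_P = L/π = 1, achieved by sin(x).
This is the k = 1 eigenfunction (up to amplitude), so the ratio equals the sharp Poincaré constant exactly.


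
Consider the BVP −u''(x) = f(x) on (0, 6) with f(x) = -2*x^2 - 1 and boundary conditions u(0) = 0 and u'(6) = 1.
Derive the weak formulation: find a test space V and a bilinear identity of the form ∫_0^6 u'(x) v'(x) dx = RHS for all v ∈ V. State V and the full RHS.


V = {v ∈ H^1(0, 6) : v(0) = 0} (test functions vanish at x = 0 where u is specified); weak form: ∫_0^6 u'v' dx = ∫_0^6 (-2*x^2 - 1) v dx + v(6) for all v ∈ V.

Multiply both sides by a test function v and integrate from 0 to 6:
  ∫_0^6 −u''(x) v(x) dx = ∫_0^6 f(x) v(x) dx.
Integrate the LHS by parts once:
  ∫_0^6 −u'' v dx = −[u'(x) v(x)]_0^6 + ∫_0^6 u'(x) v'(x) dx.
Thus ∫_0^6 u'(x) v'(x) dx = ∫_0^6 f(x) v(x) dx + [u'(x) v(x)]_0^6.
Choose V so that boundary terms are either known or forced to vanish.
Mixed BC: u(0) = 0 (Dirichlet) and u'(6) = 1 (Neumann). Define V = {v ∈ H^1(0, 6) : v(0) = 0}. Then [u' v]_0^6 = u'(6)·v(6) − u'(0)·0 = v(6).
Weak formulation: find u (satisfying any essential BC) such that ∫_0^6 u'(x) v'(x) dx = ∫_0^6 f v dx + v(6) for all v ∈ V (Dirichlet at 0 absorbed into V; Neumann datum at x = 6 contributes the boundary term).
Substituting f(x) = -2*x^2 - 1, the right-hand side is ∫_0^6 (-2*x^2 - 1) v dx + v(6).


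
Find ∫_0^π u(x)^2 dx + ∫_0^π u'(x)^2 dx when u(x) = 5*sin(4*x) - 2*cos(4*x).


||u||_{H^1(0,π)}^2 = 493*π/2

u'(x) = 8*sin(4*x) + 20*cos(4*x).
Expand u² and (u')² and integrate term by term on (0, π), using: for integers n ≥ 1, ∫_0^π sin²(nx) dx = ∫_0^π cos²(nx) dx = π/2; for n ≠ n', ∫_0^π sin(nx)sin(n'x) dx = ∫_0^π cos(nx)cos(n'x) dx = 0; and by product-to-sum, ∫_0^π sin(nx)cos(n'x) dx = ½∫_0^π [sin((n+n')x) + sin((n−n')x)] dx, which is 0 when n+n' is even and 2n/(n²−n'²) when n+n' is odd (it need not vanish on (0, π)).
  u² squared terms: (-2)²·∫cos(4x)² dx = 4·π/2 = 2*π;  (5)²·∫sin(4x)² dx = 25·π/2 = 25*π/2.
  u² cross terms: 2·(-2)·(5)·∫cos(4x)·sin(4x) dx = -20·(0) = 0.
  So ∫_0^π u² dx = 2*π + 25*π/2 + 0 = 29*π/2.
  (u')² squared terms: (8)²·∫sin(4x)² dx = 64·π/2 = 32*π;  (20)²·∫cos(4x)² dx = 400·π/2 = 200*π.
  (u')² cross terms: 2·(8)·(20)·∫sin(4x)·cos(4x) dx = 320·(0) = 0.
  So ∫_0^π (u')² dx = 32*π + 200*π + 0 = 232*π.
||u||_{H^1}^2 = (29*π/2) + (232*π) = 493*π/2.


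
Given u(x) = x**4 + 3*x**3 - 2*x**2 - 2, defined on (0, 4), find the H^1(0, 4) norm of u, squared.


||u||_{H^1}^2 = 7811024/45

The H^1 norm (squared) on an interval (0, L) is
  ||u||_{H^1}^2 = ∫_0^L u(x)^2 dx + ∫_0^L u'(x)^2 dx.
Compute u'(x) = 4*x**3 + 9*x**2 - 4*x.
Then u(x)^2 = x**8 + 6*x**7 + 5*x**6 - 12*x**5 - 12*x**3 + 8*x**2 + 4 and u'(x)^2 = 16*x**6 + 72*x**5 + 49*x**4 - 72*x**3 + 16*x**2.
Integrate each monomial from 0 to 4 using ∫_0^4 c·x^n dx = c·4^(n+1)/(n+1):
  ∫_0^4 u(x)^2 dx = ∫_0^4 (x^8 + 6*x^7 + 5*x^6 - 12*x^5 - 12*x^3 + 8*x^2 + 4) dx. Term by term:
    ∫_0^4 x^8 dx = 262144/9;  ∫_0^4 6*x^7 dx = 49152;  ∫_0^4 5*x^6 dx = 81920/7;
    ∫_0^4 -12*x^5 dx = -8192;  ∫_0^4 -12*x^3 dx = -768;  ∫_0^4 8*x^2 dx = 512/3;
    ∫_0^4 4 dx = 16.
  Sum: 262144/9 + 49152 + 81920/7 − 8192 − 768 + 512/3 + 16 = 5116144/63.
  ∫_0^4 u'(x)^2 dx = ∫_0^4 (16*x^6 + 72*x^5 + 49*x^4 - 72*x^3 + 16*x^2) dx. Term by term:
    ∫_0^4 16*x^6 dx = 262144/7;  ∫_0^4 72*x^5 dx = 49152;  ∫_0^4 49*x^4 dx = 50176/5;
    ∫_0^4 -72*x^3 dx = -4608;  ∫_0^4 16*x^2 dx = 1024/3.
  Sum: 262144/7 + 49152 + 50176/5 − 4608 + 1024/3 = 9698816/105.
Adding: ||u||_{H^1}^2 = 5116144/63 + 9698816/105 = 7811024/45.


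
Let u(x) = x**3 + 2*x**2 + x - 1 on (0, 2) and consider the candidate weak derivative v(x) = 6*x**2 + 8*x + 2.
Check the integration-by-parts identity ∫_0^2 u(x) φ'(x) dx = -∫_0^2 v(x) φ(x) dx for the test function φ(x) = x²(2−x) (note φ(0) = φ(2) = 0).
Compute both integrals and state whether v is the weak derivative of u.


LHS = -212/15, RHS = -424/15. No, v is not the weak derivative of u.

u(x) = x**3 + 2*x**2 + x - 1, classical derivative u'(x) = 3*x**2 + 4*x + 1.
φ(x) = x²(2−x), so φ'(x) = x*(4 - 3*x).
Note φ(0) = φ(2) = 0, so the boundary term u·φ vanishes.
LHS = ∫_0^2 u(x) φ'(x) dx = ∫_0^2 (-3*x^5 - 2*x^4 + 5*x^3 + 7*x^2 - 4*x) dx. Term by term:
  ∫_0^2 -3*x^5 dx = -32;  ∫_0^2 -2*x^4 dx = -64/5;  ∫_0^2 5*x^3 dx = 20;
  ∫_0^2 7*x^2 dx = 56/3;  ∫_0^2 -4*x dx = -8.
Sum: -32 − 64/5 + 20 + 56/3 − 8 = -212/15.
So LHS = -212/15.
∫_0^2 v(x) φ(x) dx = ∫_0^2 (-6*x^5 + 4*x^4 + 14*x^3 + 4*x^2) dx. Term by term:
  ∫_0^2 -6*x^5 dx = -64;  ∫_0^2 4*x^4 dx = 128/5;  ∫_0^2 14*x^3 dx = 56;
  ∫_0^2 4*x^2 dx = 32/3.
Sum: -64 + 128/5 + 56 + 32/3 = 424/15.
So RHS = -∫_0^2 v(x) φ(x) dx = -424/15.
LHS − RHS = 212/15 ≠ 0, so the identity fails.
(For a valid weak derivative the identity must hold for EVERY test function, in particular this one. The failure shows v is NOT the weak derivative of u.)
Correct weak derivative would be u'(x) = 3*x**2 + 4*x + 1.


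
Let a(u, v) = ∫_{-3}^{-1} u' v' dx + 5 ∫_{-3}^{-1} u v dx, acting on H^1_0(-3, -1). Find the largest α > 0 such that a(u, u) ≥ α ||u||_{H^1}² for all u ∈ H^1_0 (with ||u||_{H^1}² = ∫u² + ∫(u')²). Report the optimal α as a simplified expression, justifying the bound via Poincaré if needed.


α = 1

Coercivity of a(·,·) on H^1_0(-3, -1) means a(u, u) ≥ α ||u||_{H^1}² for every u ∈ H^1_0.
The interval has length L = 2, and Poincaré/coercivity depend only on L. Here a(u, u) = ∫(u')² + (5)·∫u².
Here c = 5 ≥ 1, so a(u,u) = ∫(u')² + c∫u² ≥ ∫(u')² + ∫u² = ||u||_{H^1}², i.e. α = 1 works. No larger α is possible: a(u,u) ≥ α||u||_{H^1}² means (1−α)∫(u')² ≥ (α−c)∫u², and for the modes u_n = sin(nπ(x−x₀)/L) (x₀ the left endpoint) one has ∫u_n²/∫(u_n')² = (L/(nπ))² → 0, so a(u_n,u_n)/||u_n||_{H^1}² → 1. Hence the optimal constant is α = 1.
Therefore α = 1.


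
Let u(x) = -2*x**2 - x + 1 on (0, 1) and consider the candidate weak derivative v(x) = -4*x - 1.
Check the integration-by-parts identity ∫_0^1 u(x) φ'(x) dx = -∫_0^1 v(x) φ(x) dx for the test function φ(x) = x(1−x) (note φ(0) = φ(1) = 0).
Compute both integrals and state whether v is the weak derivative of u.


LHS = 1/2, RHS = 1/2. Yes, v = u' weakly.

u(x) = -2*x**2 - x + 1, classical derivative u'(x) = -4*x - 1.
φ(x) = x(1−x), so φ'(x) = 1 - 2*x.
Note φ(0) = φ(1) = 0, so the boundary term u·φ vanishes.
LHS = ∫_0^1 u(x) φ'(x) dx = ∫_0^1 (4*x^3 - 3*x + 1) dx. Term by term:
  ∫_0^1 4*x^3 dx = 1;  ∫_0^1 -3*x dx = -3/2;  ∫_0^1 1 dx = 1.
Sum: 1 − 3/2 + 1 = 1/2.
So LHS = 1/2.
∫_0^1 v(x) φ(x) dx = ∫_0^1 (4*x^3 - 3*x^2 - x) dx. Term by term:
  ∫_0^1 4*x^3 dx = 1;  ∫_0^1 -3*x^2 dx = -1;  ∫_0^1 -x dx = -1/2.
Sum: 1 − 1 − 1/2 = -1/2.
So RHS = -∫_0^1 v(x) φ(x) dx = 1/2.
LHS = RHS, so the identity holds for this test φ.
Moreover u is smooth here and v(x) = u'(x) = -4*x - 1 pointwise, so the identity holds for every test function. Hence v is the weak derivative of u.


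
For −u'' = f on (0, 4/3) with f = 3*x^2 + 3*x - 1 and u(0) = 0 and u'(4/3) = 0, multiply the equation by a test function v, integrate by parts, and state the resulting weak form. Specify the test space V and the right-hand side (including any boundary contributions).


V = {v ∈ H^1(0, 4/3) : v(0) = 0} (test functions vanish at x = 0 where u is specified); weak form: ∫_0^4/3 u'v' dx = ∫_0^4/3 (3*x^2 + 3*x - 1) v dx for all v ∈ V.

Multiply both sides by a test function v and integrate from 0 to 4/3:
  ∫_0^4/3 −u''(x) v(x) dx = ∫_0^4/3 f(x) v(x) dx.
Integrate the LHS by parts once:
  ∫_0^4/3 −u'' v dx = −[u'(x) v(x)]_0^4/3 + ∫_0^4/3 u'(x) v'(x) dx.
Thus ∫_0^4/3 u'(x) v'(x) dx = ∫_0^4/3 f(x) v(x) dx + [u'(x) v(x)]_0^4/3.
Choose V so that boundary terms are either known or forced to vanish.
Mixed BC: u(0) = 0 (Dirichlet) and u'(4/3) = 0 (Neumann). Define V = {v ∈ H^1(0, 4/3) : v(0) = 0}. Then [u' v]_0^4/3 = u'(4/3)·v(4/3) − u'(0)·0 = 0.
Weak formulation: find u (satisfying any essential BC) such that ∫_0^4/3 u'(x) v'(x) dx = ∫_0^4/3 f v dx for all v ∈ V (Dirichlet at 0 absorbed into V; the Neumann datum at x = 4/3 is zero, so no boundary term remains).
Substituting f(x) = 3*x^2 + 3*x - 1, the right-hand side is ∫_0^4/3 (3*x^2 + 3*x - 1) v dx.


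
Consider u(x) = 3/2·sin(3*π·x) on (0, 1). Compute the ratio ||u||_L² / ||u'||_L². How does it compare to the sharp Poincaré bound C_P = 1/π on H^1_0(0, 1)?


||u||_L² / ||u'||_L² = 1/(3*π) < C_P = 1/π.

u(x) = 3/2·sin(3*π·x), so u'(x) = 9*π*cos(3*π*x)/2.
Writing u(x) = A·sin(kπx/L) with A = 3/2 and k = 3, use ∫_0^L sin²(kπx/L) dx = L/2 and ∫_0^L cos²(kπx/L) dx = L/2.
u² = 9/4·sin²(3*π·x) and (u')² = 81*π^2/4·cos²(3*π·x), and each of sin², cos² integrates to L/2 = 1/2 over (0, 1).
∫_0^1 u² dx = 9/8, so ||u||_L² = 3*sqrt(2)/4.
∫_0^1 (u')² dx = 81*π^2/8, so ||u'||_L² = 9*sqrt(2)*π/4.
Ratio ||u||_L² / ||u'||_L² = 1/(3*π).
Sharp Poincaré constant on H^1_0(0, 1) is C_P = L/π = 1/π, achieved by sin(π·x).
This is the k = 3 harmonic; the ratio L/(kπ) is strictly less than C_P = L/π, consistent with the sharp inequality ||u||_L² ≤ C_P ||u'||_L².


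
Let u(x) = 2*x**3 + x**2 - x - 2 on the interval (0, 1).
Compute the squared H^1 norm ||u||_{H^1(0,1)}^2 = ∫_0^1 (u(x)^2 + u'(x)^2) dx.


||u||_{H^1}^2 = 887/70

The H^1 norm (squared) on an interval (0, L) is
  ||u||_{H^1}^2 = ∫_0^L u(x)^2 dx + ∫_0^L u'(x)^2 dx.
Compute u'(x) = 6*x**2 + 2*x - 1.
Then u(x)^2 = 4*x**6 + 4*x**5 - 3*x**4 - 10*x**3 - 3*x**2 + 4*x + 4 and u'(x)^2 = 36*x**4 + 24*x**3 - 8*x**2 - 4*x + 1.
Integrate each monomial from 0 to 1 using ∫_0^1 c·x^n dx = c·1^(n+1)/(n+1):
  ∫_0^1 u(x)^2 dx = ∫_0^1 (4*x^6 + 4*x^5 - 3*x^4 - 10*x^3 - 3*x^2 + 4*x + 4) dx. Term by term:
    ∫_0^1 4*x^6 dx = 4/7;  ∫_0^1 4*x^5 dx = 2/3;  ∫_0^1 -3*x^4 dx = -3/5;
    ∫_0^1 -10*x^3 dx = -5/2;  ∫_0^1 -3*x^2 dx = -1;  ∫_0^1 4*x dx = 2;
    ∫_0^1 4 dx = 4.
  Sum: 4/7 + 2/3 − 3/5 − 5/2 − 1 + 2 + 4 = 659/210.
  ∫_0^1 u'(x)^2 dx = ∫_0^1 (36*x^4 + 24*x^3 - 8*x^2 - 4*x + 1) dx. Term by term:
    ∫_0^1 36*x^4 dx = 36/5;  ∫_0^1 24*x^3 dx = 6;  ∫_0^1 -8*x^2 dx = -8/3;
    ∫_0^1 -4*x dx = -2;  ∫_0^1 1 dx = 1.
  Sum: 36/5 + 6 − 8/3 − 2 + 1 = 143/15.
Adding: ||u||_{H^1}^2 = 659/210 + 143/15 = 887/70.


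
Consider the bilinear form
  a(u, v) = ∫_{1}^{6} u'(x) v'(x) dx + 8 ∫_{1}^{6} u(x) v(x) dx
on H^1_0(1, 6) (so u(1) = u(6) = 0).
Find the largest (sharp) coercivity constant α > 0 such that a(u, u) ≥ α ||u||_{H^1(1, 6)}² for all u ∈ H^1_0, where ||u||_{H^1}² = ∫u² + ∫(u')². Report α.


α = 1

Coercivity of a(·,·) on H^1_0(1, 6) means a(u, u) ≥ α ||u||_{H^1}² for every u ∈ H^1_0.
The interval has length L = 5, and Poincaré/coercivity depend only on L. Here a(u, u) = ∫(u')² + (8)·∫u².
Here c = 8 ≥ 1, so a(u,u) = ∫(u')² + c∫u² ≥ ∫(u')² + ∫u² = ||u||_{H^1}², i.e. α = 1 works. No larger α is possible: a(u,u) ≥ α||u||_{H^1}² means (1−α)∫(u')² ≥ (α−c)∫u², and for the modes u_n = sin(nπ(x−x₀)/L) (x₀ the left endpoint) one has ∫u_n²/∫(u_n')² = (L/(nπ))² → 0, so a(u_n,u_n)/||u_n||_{H^1}² → 1. Hence the optimal constant is α = 1.
Therefore α = 1.


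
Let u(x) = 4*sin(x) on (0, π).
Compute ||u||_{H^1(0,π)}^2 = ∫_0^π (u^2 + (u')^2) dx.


||u||_{H^1(0,π)}^2 = 16*π

u'(x) = 4*cos(x).
Expand u² and (u')² and integrate term by term on (0, π), using: for integers n ≥ 1, ∫_0^π sin²(nx) dx = ∫_0^π cos²(nx) dx = π/2; for n ≠ n', ∫_0^π sin(nx)sin(n'x) dx = ∫_0^π cos(nx)cos(n'x) dx = 0; and by product-to-sum, ∫_0^π sin(nx)cos(n'x) dx = ½∫_0^π [sin((n+n')x) + sin((n−n')x)] dx, which is 0 when n+n' is even and 2n/(n²−n'²) when n+n' is odd (it need not vanish on (0, π)).
  u² squared terms: (4)²·∫sin(x)² dx = 16·π/2 = 8*π.
  So ∫_0^π u² dx = 8*π.
  (u')² squared terms: (4)²·∫cos(x)² dx = 16·π/2 = 8*π.
  So ∫_0^π (u')² dx = 8*π.
||u||_{H^1}^2 = (8*π) + (8*π) = 16*π.


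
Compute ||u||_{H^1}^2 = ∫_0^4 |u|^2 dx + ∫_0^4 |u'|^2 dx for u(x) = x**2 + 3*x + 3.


||u||_{H^1}^2 = 19592/15

The H^1 norm (squared) on an interval (0, L) is
  ||u||_{H^1}^2 = ∫_0^L u(x)^2 dx + ∫_0^L u'(x)^2 dx.
Compute u'(x) = 2*x + 3.
Then u(x)^2 = x**4 + 6*x**3 + 15*x**2 + 18*x + 9 and u'(x)^2 = 4*x**2 + 12*x + 9.
Integrate each monomial from 0 to 4 using ∫_0^4 c·x^n dx = c·4^(n+1)/(n+1):
  ∫_0^4 u(x)^2 dx = ∫_0^4 (x^4 + 6*x^3 + 15*x^2 + 18*x + 9) dx. Term by term:
    ∫_0^4 x^4 dx = 1024/5;  ∫_0^4 6*x^3 dx = 384;  ∫_0^4 15*x^2 dx = 320;
    ∫_0^4 18*x dx = 144;  ∫_0^4 9 dx = 36.
  Sum: 1024/5 + 384 + 320 + 144 + 36 = 5444/5.
  ∫_0^4 u'(x)^2 dx = ∫_0^4 (4*x^2 + 12*x + 9) dx. Term by term:
    ∫_0^4 4*x^2 dx = 256/3;  ∫_0^4 12*x dx = 96;  ∫_0^4 9 dx = 36.
  Sum: 256/3 + 96 + 36 = 652/3.
Adding: ||u||_{H^1}^2 = 5444/5 + 652/3 = 19592/15.


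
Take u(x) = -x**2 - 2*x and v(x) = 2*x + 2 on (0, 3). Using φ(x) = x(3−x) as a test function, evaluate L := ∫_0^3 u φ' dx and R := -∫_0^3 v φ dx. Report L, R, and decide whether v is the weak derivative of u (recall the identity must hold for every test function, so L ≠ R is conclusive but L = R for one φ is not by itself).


LHS = 45/2, RHS = -45/2. No, v is not the weak derivative of u.

u(x) = -x**2 - 2*x, classical derivative u'(x) = -2*x - 2.
φ(x) = x(3−x), so φ'(x) = 3 - 2*x.
Note φ(0) = φ(3) = 0, so the boundary term u·φ vanishes.
LHS = ∫_0^3 u(x) φ'(x) dx = ∫_0^3 (2*x^3 + x^2 - 6*x) dx. Term by term:
  ∫_0^3 2*x^3 dx = 81/2;  ∫_0^3 x^2 dx = 9;  ∫_0^3 -6*x dx = -27.
Sum: 81/2 + 9 − 27 = 45/2.
So LHS = 45/2.
∫_0^3 v(x) φ(x) dx = ∫_0^3 (-2*x^3 + 4*x^2 + 6*x) dx. Term by term:
  ∫_0^3 -2*x^3 dx = -81/2;  ∫_0^3 4*x^2 dx = 36;  ∫_0^3 6*x dx = 27.
Sum: -81/2 + 36 + 27 = 45/2.
So RHS = -∫_0^3 v(x) φ(x) dx = -45/2.
LHS − RHS = 45 ≠ 0, so the identity fails.
(For a valid weak derivative the identity must hold for EVERY test function, in particular this one. The failure shows v is NOT the weak derivative of u.)
Correct weak derivative would be u'(x) = -2*x - 2.


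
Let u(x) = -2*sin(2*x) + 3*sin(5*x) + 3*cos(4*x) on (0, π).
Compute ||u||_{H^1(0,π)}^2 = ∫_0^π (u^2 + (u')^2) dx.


||u||_{H^1(0,π)}^2 = 340 + 407*π/2

u'(x) = -12*sin(4*x) - 4*cos(2*x) + 15*cos(5*x).
Expand u² and (u')² and integrate term by term on (0, π), using: for integers n ≥ 1, ∫_0^π sin²(nx) dx = ∫_0^π cos²(nx) dx = π/2; for n ≠ n', ∫_0^π sin(nx)sin(n'x) dx = ∫_0^π cos(nx)cos(n'x) dx = 0; and by product-to-sum, ∫_0^π sin(nx)cos(n'x) dx = ½∫_0^π [sin((n+n')x) + sin((n−n')x)] dx, which is 0 when n+n' is even and 2n/(n²−n'²) when n+n' is odd (it need not vanish on (0, π)).
  u² squared terms: (-2)²·∫sin(2x)² dx = 4·π/2 = 2*π;  (3)²·∫cos(4x)² dx = 9·π/2 = 9*π/2;  (3)²·∫sin(5x)² dx = 9·π/2 = 9*π/2.
  u² cross terms: 2·(-2)·(3)·∫sin(2x)·cos(4x) dx = -12·(0) = 0;  2·(-2)·(3)·∫sin(2x)·sin(5x) dx = -12·(0) = 0;  2·(3)·(3)·∫cos(4x)·sin(5x) dx = 18·(10/9) = 20.
  So ∫_0^π u² dx = 2*π + 9*π/2 + 9*π/2 + 0 + 0 + 20 = 20 + 11*π.
  (u')² squared terms: (-12)²·∫sin(4x)² dx = 144·π/2 = 72*π;  (-4)²·∫cos(2x)² dx = 16·π/2 = 8*π;  (15)²·∫cos(5x)² dx = 225·π/2 = 225*π/2.
  (u')² cross terms: 2·(-12)·(-4)·∫sin(4x)·cos(2x) dx = 96·(0) = 0;  2·(-12)·(15)·∫sin(4x)·cos(5x) dx = -360·(-8/9) = 320;  2·(-4)·(15)·∫cos(2x)·cos(5x) dx = -120·(0) = 0.
  So ∫_0^π (u')² dx = 72*π + 8*π + 225*π/2 + 0 + 320 + 0 = 320 + 385*π/2.
||u||_{H^1}^2 = (20 + 11*π) + (320 + 385*π/2) = 340 + 407*π/2.


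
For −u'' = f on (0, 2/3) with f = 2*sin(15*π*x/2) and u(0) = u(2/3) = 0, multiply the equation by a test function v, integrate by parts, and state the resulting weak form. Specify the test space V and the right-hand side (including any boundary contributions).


V = H^1_0(0, 2/3) (so v(0) = v(2/3) = 0); weak form: ∫_0^2/3 u'v' dx = ∫_0^2/3 (2*sin(15*π*x/2)) v dx for all v ∈ V.

Multiply both sides by a test function v and integrate from 0 to 2/3:
  ∫_0^2/3 −u''(x) v(x) dx = ∫_0^2/3 f(x) v(x) dx.
Integrate the LHS by parts once:
  ∫_0^2/3 −u'' v dx = −[u'(x) v(x)]_0^2/3 + ∫_0^2/3 u'(x) v'(x) dx.
Thus ∫_0^2/3 u'(x) v'(x) dx = ∫_0^2/3 f(x) v(x) dx + [u'(x) v(x)]_0^2/3.
Choose V so that boundary terms are either known or forced to vanish.
u is Dirichlet: u(0) = u(2/3) = 0. Let V = H^1_0(0, 2/3); then v(0) = v(2/3) = 0, and [u' v]_0^2/3 = 0.
Weak formulation: find u (satisfying any essential BC) such that ∫_0^2/3 u'(x) v'(x) dx = ∫_0^2/3 f v dx for all v ∈ V.
Substituting f(x) = 2*sin(15*π*x/2), the right-hand side is ∫_0^2/3 (2*sin(15*π*x/2)) v dx.


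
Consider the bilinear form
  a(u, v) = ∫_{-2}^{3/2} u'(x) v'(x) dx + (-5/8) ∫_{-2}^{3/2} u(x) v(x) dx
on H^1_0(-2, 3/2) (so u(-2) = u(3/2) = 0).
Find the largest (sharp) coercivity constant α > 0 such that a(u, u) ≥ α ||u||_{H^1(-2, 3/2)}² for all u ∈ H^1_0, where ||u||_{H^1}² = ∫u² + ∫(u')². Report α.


α = (-245 + 32*π^2)/(8*(4*π^2 + 49))

Coercivity of a(·,·) on H^1_0(-2, 3/2) means a(u, u) ≥ α ||u||_{H^1}² for every u ∈ H^1_0.
The interval has length L = 7/2, and Poincaré/coercivity depend only on L. Here a(u, u) = ∫(u')² + (-5/8)·∫u².
Here c = -5/8 < 0 with |c| < (π/L)² = 4*π^2/49, so coercivity still holds. The condition a(u,u) ≥ α||u||_{H^1}² reads (1−α)∫(u')² ≥ (α−c)∫u². Any admissible α is ≤ 1 (rapidly oscillating u have ∫u²/∫(u')² → 0), and α = 1 would force 0 ≥ (1−c)∫u², impossible since c < 1; so 1−α > 0. By the sharp Poincaré inequality on H^1_0 of an interval of length L, ∫(u')² ≥ (π/L)²∫u² with equality for the first sine mode sin(π(x−x₀)/L) (x₀ the left endpoint), so the inequality holds for all u iff (1−α)(π/L)² ≥ α − c, i.e. α ≤ ((π/L)² + c)/((π/L)² + 1) = (1 + c(L/π)²)/(1 + (L/π)²). (Direct route, valid since c ≤ 0: Poincaré gives c∫u² ≥ c(L/π)²∫(u')², so a(u,u) ≥ (1 + c(L/π)²)∫(u')², while ||u||_{H^1}² ≤ (1 + (L/π)²)∫(u')²; dividing yields the same α.) With (π/L)² = 4*π^2/49 and c = -5/8, the largest admissible constant is α = ((π/L)² + c)/((π/L)² + 1).
Simplifying, α = (-245 + 32*π^2)/(8*(4*π^2 + 49)).


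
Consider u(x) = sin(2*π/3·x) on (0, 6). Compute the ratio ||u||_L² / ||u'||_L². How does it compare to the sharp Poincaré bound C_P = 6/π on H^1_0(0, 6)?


||u||_L² / ||u'||_L² = 3/(2*π) < C_P = 6/π.

u(x) = sin(2*π/3·x), so u'(x) = 2*π*cos(2*π*x/3)/3.
Writing u(x) = A·sin(kπx/L) with A = 1 and k = 4, use ∫_0^L sin²(kπx/L) dx = L/2 and ∫_0^L cos²(kπx/L) dx = L/2.
u² = 1·sin²(2*π/3·x) and (u')² = 4*π^2/9·cos²(2*π/3·x), and each of sin², cos² integrates to L/2 = 3 over (0, 6).
∫_0^6 u² dx = 3, so ||u||_L² = sqrt(3).
∫_0^6 (u')² dx = 4*π^2/3, so ||u'||_L² = 2*sqrt(3)*π/3.
Ratio ||u||_L² / ||u'||_L² = 3/(2*π).
Sharp Poincaré constant on H^1_0(0, 6) is C_P = L/π = 6/π, achieved by sin(π/6·x).
This is the k = 4 harmonic; the ratio L/(kπ) is strictly less than C_P = L/π, consistent with the sharp inequality ||u||_L² ≤ C_P ||u'||_L².


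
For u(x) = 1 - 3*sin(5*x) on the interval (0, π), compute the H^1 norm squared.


||u||_{H^1(0,π)}^2 = -12/5 + 118*π

u'(x) = -15*cos(5*x).
Expand u² and (u')² and integrate term by term on (0, π), using: for integers n ≥ 1, ∫_0^π sin²(nx) dx = ∫_0^π cos²(nx) dx = π/2; for n ≠ n', ∫_0^π sin(nx)sin(n'x) dx = ∫_0^π cos(nx)cos(n'x) dx = 0; and by product-to-sum, ∫_0^π sin(nx)cos(n'x) dx = ½∫_0^π [sin((n+n')x) + sin((n−n')x)] dx, which is 0 when n+n' is even and 2n/(n²−n'²) when n+n' is odd (it need not vanish on (0, π)). For the constant mode: ∫_0^π 1 dx = π, ∫_0^π cos(nx) dx = 0, ∫_0^π sin(nx) dx = (1−(−1)^n)/n.
  u² squared terms: (1)²·∫1 dx = 1·π = π;  (-3)²·∫sin(5x)² dx = 9·π/2 = 9*π/2.
  u² cross terms: 2·(1)·(-3)·∫1·sin(5x) dx = -6·(2/5) = -12/5.
  So ∫_0^π u² dx = π + 9*π/2 − 12/5 = -12/5 + 11*π/2.
  (u')² squared terms: (-15)²·∫cos(5x)² dx = 225·π/2 = 225*π/2.
  So ∫_0^π (u')² dx = 225*π/2.
||u||_{H^1}^2 = (-12/5 + 11*π/2) + (225*π/2) = -12/5 + 118*π.


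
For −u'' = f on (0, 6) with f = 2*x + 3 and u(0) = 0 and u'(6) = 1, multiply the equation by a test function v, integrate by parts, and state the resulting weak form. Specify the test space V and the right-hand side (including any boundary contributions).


V = {v ∈ H^1(0, 6) : v(0) = 0} (test functions vanish at x = 0 where u is specified); weak form: ∫_0^6 u'v' dx = ∫_0^6 (2*x + 3) v dx + v(6) for all v ∈ V.

Multiply both sides by a test function v and integrate from 0 to 6:
  ∫_0^6 −u''(x) v(x) dx = ∫_0^6 f(x) v(x) dx.
Integrate the LHS by parts once:
  ∫_0^6 −u'' v dx = −[u'(x) v(x)]_0^6 + ∫_0^6 u'(x) v'(x) dx.
Thus ∫_0^6 u'(x) v'(x) dx = ∫_0^6 f(x) v(x) dx + [u'(x) v(x)]_0^6.
Choose V so that boundary terms are either known or forced to vanish.
Mixed BC: u(0) = 0 (Dirichlet) and u'(6) = 1 (Neumann). Define V = {v ∈ H^1(0, 6) : v(0) = 0}. Then [u' v]_0^6 = u'(6)·v(6) − u'(0)·0 = v(6).
Weak formulation: find u (satisfying any essential BC) such that ∫_0^6 u'(x) v'(x) dx = ∫_0^6 f v dx + v(6) for all v ∈ V (Dirichlet at 0 absorbed into V; Neumann datum at x = 6 contributes the boundary term).
Substituting f(x) = 2*x + 3, the right-hand side is ∫_0^6 (2*x + 3) v dx + v(6).


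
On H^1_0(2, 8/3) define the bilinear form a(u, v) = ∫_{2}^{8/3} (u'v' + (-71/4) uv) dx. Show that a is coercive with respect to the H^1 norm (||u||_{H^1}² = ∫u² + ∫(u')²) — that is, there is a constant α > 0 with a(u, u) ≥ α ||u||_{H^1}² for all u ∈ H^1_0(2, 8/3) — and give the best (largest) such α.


α = (-71 + 9*π^2)/(4 + 9*π^2)

Coercivity of a(·,·) on H^1_0(2, 8/3) means a(u, u) ≥ α ||u||_{H^1}² for every u ∈ H^1_0.
The interval has length L = 2/3, and Poincaré/coercivity depend only on L. Here a(u, u) = ∫(u')² + (-71/4)·∫u².
Here c = -71/4 < 0 with |c| < (π/L)² = 9*π^2/4, so coercivity still holds. The condition a(u,u) ≥ α||u||_{H^1}² reads (1−α)∫(u')² ≥ (α−c)∫u². Any admissible α is ≤ 1 (rapidly oscillating u have ∫u²/∫(u')² → 0), and α = 1 would force 0 ≥ (1−c)∫u², impossible since c < 1; so 1−α > 0. By the sharp Poincaré inequality on H^1_0 of an interval of length L, ∫(u')² ≥ (π/L)²∫u² with equality for the first sine mode sin(π(x−x₀)/L) (x₀ the left endpoint), so the inequality holds for all u iff (1−α)(π/L)² ≥ α − c, i.e. α ≤ ((π/L)² + c)/((π/L)² + 1) = (1 + c(L/π)²)/(1 + (L/π)²). (Direct route, valid since c ≤ 0: Poincaré gives c∫u² ≥ c(L/π)²∫(u')², so a(u,u) ≥ (1 + c(L/π)²)∫(u')², while ||u||_{H^1}² ≤ (1 + (L/π)²)∫(u')²; dividing yields the same α.) With (π/L)² = 9*π^2/4 and c = -71/4, the largest admissible constant is α = ((π/L)² + c)/((π/L)² + 1).
Simplifying, α = (-71 + 9*π^2)/(4 + 9*π^2).


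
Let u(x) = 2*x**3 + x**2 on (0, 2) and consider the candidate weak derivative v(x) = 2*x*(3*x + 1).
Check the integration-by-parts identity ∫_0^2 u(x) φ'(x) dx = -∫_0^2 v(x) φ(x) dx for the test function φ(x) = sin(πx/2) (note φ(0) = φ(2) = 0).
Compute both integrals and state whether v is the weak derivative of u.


LHS = -56/π + 192/π^3, RHS = -56/π + 192/π^3. Yes, v = u' weakly.

u(x) = 2*x**3 + x**2, classical derivative u'(x) = 6*x**2 + 2*x.
φ(x) = sin(πx/2), so φ'(x) = π*cos(π*x/2)/2.
Note φ(0) = φ(2) = 0, so the boundary term u·φ vanishes.
LHS = ∫_0^2 u(x) φ'(x) dx = ∫_0^2 (π*x^3*cos(π*x/2) + π*x^2*cos(π*x/2)/2) dx. Term by term:
  ∫_0^2 π*x^3*cos(π*x/2) dx = -48/π + 192/π^3;  ∫_0^2 π*x^2*cos(π*x/2)/2 dx = -8/π.
Sum: -48/π + 192/π^3 − 8/π = -56/π + 192/π^3.
So LHS = -56/π + 192/π^3.
∫_0^2 v(x) φ(x) dx = ∫_0^2 (6*x^2*sin(π*x/2) + 2*x*sin(π*x/2)) dx. Term by term:
  ∫_0^2 2*x*sin(π*x/2) dx = 8/π;  ∫_0^2 6*x^2*sin(π*x/2) dx = -192/π^3 + 48/π.
Sum: 8/π + -192/π^3 + 48/π = -192/π^3 + 56/π.
So RHS = -∫_0^2 v(x) φ(x) dx = -56/π + 192/π^3.
LHS = RHS, so the identity holds for this test φ.
Moreover u is smooth here and v(x) = u'(x) = 6*x**2 + 2*x pointwise, so the identity holds for every test function. Hence v is the weak derivative of u.


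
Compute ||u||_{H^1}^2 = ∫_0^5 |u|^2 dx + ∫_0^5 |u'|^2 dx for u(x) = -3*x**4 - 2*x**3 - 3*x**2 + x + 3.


||u||_{H^1}^2 = 102725600/21

The H^1 norm (squared) on an interval (0, L) is
  ||u||_{H^1}^2 = ∫_0^L u(x)^2 dx + ∫_0^L u'(x)^2 dx.
Compute u'(x) = -12*x**3 - 6*x**2 - 6*x + 1.
Then u(x)^2 = 9*x**8 + 12*x**7 + 22*x**6 + 6*x**5 - 13*x**4 - 18*x**3 - 17*x**2 + 6*x + 9 and u'(x)^2 = 144*x**6 + 144*x**5 + 180*x**4 + 48*x**3 + 24*x**2 - 12*x + 1.
Integrate each monomial from 0 to 5 using ∫_0^5 c·x^n dx = c·5^(n+1)/(n+1):
  ∫_0^5 u(x)^2 dx = ∫_0^5 (9*x^8 + 12*x^7 + 22*x^6 + 6*x^5 - 13*x^4 - 18*x^3 - 17*x^2 + 6*x + 9) dx. Term by term:
    ∫_0^5 9*x^8 dx = 1953125;  ∫_0^5 12*x^7 dx = 1171875/2;  ∫_0^5 22*x^6 dx = 1718750/7;
    ∫_0^5 6*x^5 dx = 15625;  ∫_0^5 -13*x^4 dx = -8125;  ∫_0^5 -18*x^3 dx = -5625/2;
    ∫_0^5 -17*x^2 dx = -2125/3;  ∫_0^5 6*x dx = 75;  ∫_0^5 9 dx = 45.
  Sum: 1953125 + 1171875/2 + 1718750/7 + 15625 − 8125 − 5625/2 − 2125/3 + 75 + 45 = 58562645/21.
  ∫_0^5 u'(x)^2 dx = ∫_0^5 (144*x^6 + 144*x^5 + 180*x^4 + 48*x^3 + 24*x^2 - 12*x + 1) dx. Term by term:
    ∫_0^5 144*x^6 dx = 11250000/7;  ∫_0^5 144*x^5 dx = 375000;  ∫_0^5 180*x^4 dx = 112500;
    ∫_0^5 48*x^3 dx = 7500;  ∫_0^5 24*x^2 dx = 1000;  ∫_0^5 -12*x dx = -150;
    ∫_0^5 1 dx = 5.
  Sum: 11250000/7 + 375000 + 112500 + 7500 + 1000 − 150 + 5 = 14720985/7.
Adding: ||u||_{H^1}^2 = 58562645/21 + 14720985/7 = 102725600/21.


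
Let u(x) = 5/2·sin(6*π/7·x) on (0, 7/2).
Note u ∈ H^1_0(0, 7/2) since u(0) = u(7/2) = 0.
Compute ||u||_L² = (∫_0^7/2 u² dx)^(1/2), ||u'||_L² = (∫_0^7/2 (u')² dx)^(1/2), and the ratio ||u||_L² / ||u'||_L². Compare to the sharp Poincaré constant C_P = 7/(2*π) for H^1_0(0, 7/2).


||u||_L² / ||u'||_L² = 7/(6*π) < C_P = 7/(2*π).

u(x) = 5/2·sin(6*π/7·x), so u'(x) = 15*π*cos(6*π*x/7)/7.
Writing u(x) = A·sin(kπx/L) with A = 5/2 and k = 3, use ∫_0^L sin²(kπx/L) dx = L/2 and ∫_0^L cos²(kπx/L) dx = L/2.
u² = 25/4·sin²(6*π/7·x) and (u')² = 225*π^2/49·cos²(6*π/7·x), and each of sin², cos² integrates to L/2 = 7/4 over (0, 7/2).
∫_0^7/2 u² dx = 175/16, so ||u||_L² = 5*sqrt(7)/4.
∫_0^7/2 (u')² dx = 225*π^2/28, so ||u'||_L² = 15*sqrt(7)*π/14.
Ratio ||u||_L² / ||u'||_L² = 7/(6*π).
Sharp Poincaré constant on H^1_0(0, 7/2) is C_P = L/π = 7/(2*π), achieved by sin(2*π/7·x).
This is the k = 3 harmonic; the ratio L/(kπ) is strictly less than C_P = L/π, consistent with the sharp inequality ||u||_L² ≤ C_P ||u'||_L².


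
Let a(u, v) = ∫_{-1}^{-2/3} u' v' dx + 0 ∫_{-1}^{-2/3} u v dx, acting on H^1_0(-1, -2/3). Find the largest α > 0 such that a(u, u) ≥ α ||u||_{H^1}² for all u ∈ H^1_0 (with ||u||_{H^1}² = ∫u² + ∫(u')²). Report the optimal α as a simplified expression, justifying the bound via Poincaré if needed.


α = 9*π^2/(1 + 9*π^2)

Coercivity of a(·,·) on H^1_0(-1, -2/3) means a(u, u) ≥ α ||u||_{H^1}² for every u ∈ H^1_0.
The interval has length L = 1/3, and Poincaré/coercivity depend only on L. Here a(u, u) = ∫(u')² + (0)·∫u².
Here c = 0, so a(u,u) = ∫(u')² alone. The condition a(u,u) ≥ α||u||_{H^1}² reads (1−α)∫(u')² ≥ (α−c)∫u². Any admissible α is ≤ 1 (rapidly oscillating u have ∫u²/∫(u')² → 0), and α = 1 would force 0 ≥ (1−c)∫u², impossible since c < 1; so 1−α > 0. By the sharp Poincaré inequality on H^1_0 of an interval of length L, ∫(u')² ≥ (π/L)²∫u² with equality for the first sine mode sin(π(x−x₀)/L) (x₀ the left endpoint), so the inequality holds for all u iff (1−α)(π/L)² ≥ α − c, i.e. α ≤ ((π/L)² + c)/((π/L)² + 1) = (1 + c(L/π)²)/(1 + (L/π)²). (Direct route, valid since c ≤ 0: Poincaré gives c∫u² ≥ c(L/π)²∫(u')², so a(u,u) ≥ (1 + c(L/π)²)∫(u')², while ||u||_{H^1}² ≤ (1 + (L/π)²)∫(u')²; dividing yields the same α.) With (π/L)² = 9*π^2 and c = 0, the largest admissible constant is α = ((π/L)² + c)/((π/L)² + 1).
Simplifying, α = 9*π^2/(1 + 9*π^2).
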